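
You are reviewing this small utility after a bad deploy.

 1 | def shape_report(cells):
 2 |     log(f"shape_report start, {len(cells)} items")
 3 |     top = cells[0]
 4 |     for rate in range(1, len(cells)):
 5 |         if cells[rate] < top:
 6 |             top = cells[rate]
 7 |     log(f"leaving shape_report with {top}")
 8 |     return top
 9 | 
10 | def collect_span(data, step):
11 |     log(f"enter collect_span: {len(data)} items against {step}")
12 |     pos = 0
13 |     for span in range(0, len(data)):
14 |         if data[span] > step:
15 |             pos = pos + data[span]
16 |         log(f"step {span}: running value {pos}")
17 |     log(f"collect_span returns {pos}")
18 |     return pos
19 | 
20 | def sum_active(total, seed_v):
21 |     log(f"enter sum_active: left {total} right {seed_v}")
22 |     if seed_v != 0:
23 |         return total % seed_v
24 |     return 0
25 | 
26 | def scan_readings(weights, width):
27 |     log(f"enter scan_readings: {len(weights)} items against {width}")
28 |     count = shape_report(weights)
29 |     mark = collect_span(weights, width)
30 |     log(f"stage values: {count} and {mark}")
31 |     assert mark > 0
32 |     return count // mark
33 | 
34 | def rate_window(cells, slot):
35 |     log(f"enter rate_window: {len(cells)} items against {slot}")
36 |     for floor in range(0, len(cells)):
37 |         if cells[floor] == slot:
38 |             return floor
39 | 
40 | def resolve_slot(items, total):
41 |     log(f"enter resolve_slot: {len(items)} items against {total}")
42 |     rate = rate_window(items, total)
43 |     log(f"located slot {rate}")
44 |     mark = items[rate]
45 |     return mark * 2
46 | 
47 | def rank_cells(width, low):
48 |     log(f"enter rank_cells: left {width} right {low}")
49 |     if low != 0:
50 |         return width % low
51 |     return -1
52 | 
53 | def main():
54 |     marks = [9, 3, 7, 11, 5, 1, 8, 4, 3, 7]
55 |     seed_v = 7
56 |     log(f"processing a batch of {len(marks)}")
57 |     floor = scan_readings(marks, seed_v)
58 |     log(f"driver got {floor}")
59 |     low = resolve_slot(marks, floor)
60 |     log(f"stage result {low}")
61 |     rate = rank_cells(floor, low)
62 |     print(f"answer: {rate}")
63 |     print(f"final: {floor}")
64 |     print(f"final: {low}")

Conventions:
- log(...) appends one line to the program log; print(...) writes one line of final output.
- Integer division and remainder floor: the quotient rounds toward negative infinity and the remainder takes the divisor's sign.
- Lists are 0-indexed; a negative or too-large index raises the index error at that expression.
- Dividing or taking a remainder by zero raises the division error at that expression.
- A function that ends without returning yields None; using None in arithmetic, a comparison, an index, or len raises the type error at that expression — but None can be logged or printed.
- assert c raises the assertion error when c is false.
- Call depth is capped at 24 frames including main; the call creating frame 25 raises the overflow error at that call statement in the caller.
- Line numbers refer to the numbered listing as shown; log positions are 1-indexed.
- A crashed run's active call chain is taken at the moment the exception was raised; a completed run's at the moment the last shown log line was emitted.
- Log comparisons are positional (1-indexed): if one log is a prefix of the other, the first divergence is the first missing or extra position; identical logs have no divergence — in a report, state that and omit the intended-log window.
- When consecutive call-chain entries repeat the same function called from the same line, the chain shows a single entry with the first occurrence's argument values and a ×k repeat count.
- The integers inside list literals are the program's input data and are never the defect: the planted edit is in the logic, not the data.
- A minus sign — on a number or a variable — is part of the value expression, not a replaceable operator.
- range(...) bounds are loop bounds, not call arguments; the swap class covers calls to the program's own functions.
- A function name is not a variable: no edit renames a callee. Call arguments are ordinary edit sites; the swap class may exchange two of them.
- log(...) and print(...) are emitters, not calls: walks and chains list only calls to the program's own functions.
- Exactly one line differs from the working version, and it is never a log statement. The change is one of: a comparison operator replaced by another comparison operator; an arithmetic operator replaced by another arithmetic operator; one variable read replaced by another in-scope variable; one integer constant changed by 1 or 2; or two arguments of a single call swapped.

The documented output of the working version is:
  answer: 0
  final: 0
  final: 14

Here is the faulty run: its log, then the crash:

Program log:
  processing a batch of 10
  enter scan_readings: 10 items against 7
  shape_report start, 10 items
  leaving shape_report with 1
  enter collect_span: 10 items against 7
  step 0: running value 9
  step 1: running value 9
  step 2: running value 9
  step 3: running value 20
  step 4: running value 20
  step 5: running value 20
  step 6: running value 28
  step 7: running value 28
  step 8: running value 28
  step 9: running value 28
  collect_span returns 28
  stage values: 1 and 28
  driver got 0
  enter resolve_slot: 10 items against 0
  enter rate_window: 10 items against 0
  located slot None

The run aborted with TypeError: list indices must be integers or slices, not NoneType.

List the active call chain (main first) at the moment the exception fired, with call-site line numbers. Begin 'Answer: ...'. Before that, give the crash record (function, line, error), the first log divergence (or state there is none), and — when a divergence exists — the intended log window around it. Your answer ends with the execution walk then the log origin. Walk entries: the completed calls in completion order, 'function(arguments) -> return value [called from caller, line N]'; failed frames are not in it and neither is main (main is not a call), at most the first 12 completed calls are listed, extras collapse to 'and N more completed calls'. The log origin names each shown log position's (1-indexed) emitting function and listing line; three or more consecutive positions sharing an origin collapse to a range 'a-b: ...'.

Answer: main -> resolve_slot (called at line 59).
Core observation: Position 19 is the first bad log line: 'enter resolve_slot: 10 items against 0' should read 'enter resolve_slot: 10 items against 7'.
Crash: resolve_slot, line 44, TypeError.
First divergence: position 19 — shown 'enter resolve_slot: 10 items against 0', intended 'enter resolve_slot: 10 items against 7'.
Intended log window:
  17: stage values: 1 and 28
  18: driver got 0
  19: enter resolve_slot: 10 items against 7
  20: enter rate_window: 10 items against 7
Execution walk:
  shape_report([9, 3, 7, 11, 5, 1, 8, 4, 3, 7]) -> 1  [called from scan_readings, line 28]
  collect_span([9, 3, 7, 11, 5, 1, 8, 4, 3, 7], 7) -> 28  [called from scan_readings, line 29]
  scan_readings([9, 3, 7, 11, 5, 1, 8, 4, 3, 7], 7) -> 0  [called from main, line 57]
  rate_window([9, 3, 7, 11, 5, 1, 8, 4, 3, 7], 0) -> None  [called from resolve_slot, line 42]
Log line origins:
  1: logged in main at line 56
  2: logged in scan_readings at line 27
  3: logged in shape_report at line 2
  4: logged in shape_report at line 7
  5: logged in collect_span at line 11
  6-15: logged in collect_span at line 16
  16: logged in collect_span at line 17
  17: logged in scan_readings at line 30
  18: logged in main at line 58
  19: logged in resolve_slot at line 41
  20: logged in rate_window at line 35
  21: logged in resolve_slot at line 43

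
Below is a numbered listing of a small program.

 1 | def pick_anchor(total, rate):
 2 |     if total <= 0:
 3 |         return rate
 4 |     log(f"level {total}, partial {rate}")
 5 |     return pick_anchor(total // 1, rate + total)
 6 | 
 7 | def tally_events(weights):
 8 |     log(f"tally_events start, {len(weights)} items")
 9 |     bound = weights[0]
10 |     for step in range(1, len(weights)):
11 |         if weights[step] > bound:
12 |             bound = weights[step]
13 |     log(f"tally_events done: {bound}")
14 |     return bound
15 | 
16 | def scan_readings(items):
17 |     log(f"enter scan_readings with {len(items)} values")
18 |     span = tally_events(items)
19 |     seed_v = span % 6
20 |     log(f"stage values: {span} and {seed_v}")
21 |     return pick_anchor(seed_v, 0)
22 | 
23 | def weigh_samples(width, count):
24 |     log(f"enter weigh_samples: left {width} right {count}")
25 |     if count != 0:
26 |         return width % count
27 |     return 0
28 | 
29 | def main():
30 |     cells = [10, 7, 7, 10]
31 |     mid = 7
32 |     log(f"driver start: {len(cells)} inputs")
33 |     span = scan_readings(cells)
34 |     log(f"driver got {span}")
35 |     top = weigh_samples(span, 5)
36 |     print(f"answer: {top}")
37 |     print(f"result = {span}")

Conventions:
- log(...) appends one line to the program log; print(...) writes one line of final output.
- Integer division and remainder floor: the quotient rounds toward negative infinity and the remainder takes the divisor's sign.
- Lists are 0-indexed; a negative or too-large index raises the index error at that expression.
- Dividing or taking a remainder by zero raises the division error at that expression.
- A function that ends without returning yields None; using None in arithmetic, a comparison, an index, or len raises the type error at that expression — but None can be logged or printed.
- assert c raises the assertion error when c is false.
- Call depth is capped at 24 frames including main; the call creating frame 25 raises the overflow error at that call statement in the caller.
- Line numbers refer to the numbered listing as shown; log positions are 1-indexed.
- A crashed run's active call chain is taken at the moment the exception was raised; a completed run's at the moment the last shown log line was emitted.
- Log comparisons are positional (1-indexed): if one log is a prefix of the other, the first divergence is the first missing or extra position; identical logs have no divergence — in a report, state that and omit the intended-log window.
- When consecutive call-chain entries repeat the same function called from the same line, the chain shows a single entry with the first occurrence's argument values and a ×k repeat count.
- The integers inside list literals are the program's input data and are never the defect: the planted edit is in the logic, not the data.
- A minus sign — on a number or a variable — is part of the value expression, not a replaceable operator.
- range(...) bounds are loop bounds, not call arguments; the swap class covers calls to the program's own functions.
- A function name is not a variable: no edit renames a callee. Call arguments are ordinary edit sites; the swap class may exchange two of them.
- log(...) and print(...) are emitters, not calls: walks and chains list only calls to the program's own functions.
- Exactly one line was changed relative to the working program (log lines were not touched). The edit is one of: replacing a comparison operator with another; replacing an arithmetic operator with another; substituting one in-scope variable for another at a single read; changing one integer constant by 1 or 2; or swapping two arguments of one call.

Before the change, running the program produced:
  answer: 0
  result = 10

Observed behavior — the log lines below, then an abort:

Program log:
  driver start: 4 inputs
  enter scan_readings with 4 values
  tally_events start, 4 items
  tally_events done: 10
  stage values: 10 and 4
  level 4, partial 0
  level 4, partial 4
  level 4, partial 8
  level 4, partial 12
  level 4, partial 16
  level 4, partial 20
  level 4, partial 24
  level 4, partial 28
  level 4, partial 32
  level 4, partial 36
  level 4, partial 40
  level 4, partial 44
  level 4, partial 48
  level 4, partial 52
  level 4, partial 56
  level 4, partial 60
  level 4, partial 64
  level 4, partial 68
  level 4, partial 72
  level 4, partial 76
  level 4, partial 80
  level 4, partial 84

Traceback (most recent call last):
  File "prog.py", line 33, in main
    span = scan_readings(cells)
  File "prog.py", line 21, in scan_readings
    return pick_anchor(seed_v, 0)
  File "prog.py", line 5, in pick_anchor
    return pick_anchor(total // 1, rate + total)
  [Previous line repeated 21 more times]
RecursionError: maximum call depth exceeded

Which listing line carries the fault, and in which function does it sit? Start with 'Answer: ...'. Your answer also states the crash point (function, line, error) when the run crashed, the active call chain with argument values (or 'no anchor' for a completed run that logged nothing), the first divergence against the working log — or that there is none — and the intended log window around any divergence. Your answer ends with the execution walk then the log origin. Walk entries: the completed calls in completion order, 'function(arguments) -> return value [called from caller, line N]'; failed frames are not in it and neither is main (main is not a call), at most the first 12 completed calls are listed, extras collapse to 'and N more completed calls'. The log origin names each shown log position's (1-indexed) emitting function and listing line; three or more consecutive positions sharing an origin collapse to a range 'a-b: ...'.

Answer: the defect is in pick_anchor at line 5.
Key fact: Everything matches until log position 7, which reads 'level 4, partial 4' in place of 'level 3, partial 4'.
Crash: pick_anchor, line 5, RecursionError.
Call chain: main -> scan_readings([10, 7, 7, 10]) (called at line 33) -> pick_anchor(4, 0) (called at line 21) -> pick_anchor(4, 4) (called at line 5) ×21.
First divergence: at position 7 the run shows 'level 4, partial 4' where the working version logs 'level 3, partial 4'.
Intended log window:
  5: stage values: 10 and 4
  6: level 4, partial 0
  7: level 3, partial 4
  8: level 2, partial 7
Execution walk:
  tally_events([10, 7, 7, 10]) -> 10  [called from scan_readings, line 18]
Origin of each log line:
  1: logged in main at line 32
  2: logged in scan_readings at line 17
  3: logged in tally_events at line 8
  4: logged in tally_events at line 13
  5: logged in scan_readings at line 20
  6-27: logged in pick_anchor at line 4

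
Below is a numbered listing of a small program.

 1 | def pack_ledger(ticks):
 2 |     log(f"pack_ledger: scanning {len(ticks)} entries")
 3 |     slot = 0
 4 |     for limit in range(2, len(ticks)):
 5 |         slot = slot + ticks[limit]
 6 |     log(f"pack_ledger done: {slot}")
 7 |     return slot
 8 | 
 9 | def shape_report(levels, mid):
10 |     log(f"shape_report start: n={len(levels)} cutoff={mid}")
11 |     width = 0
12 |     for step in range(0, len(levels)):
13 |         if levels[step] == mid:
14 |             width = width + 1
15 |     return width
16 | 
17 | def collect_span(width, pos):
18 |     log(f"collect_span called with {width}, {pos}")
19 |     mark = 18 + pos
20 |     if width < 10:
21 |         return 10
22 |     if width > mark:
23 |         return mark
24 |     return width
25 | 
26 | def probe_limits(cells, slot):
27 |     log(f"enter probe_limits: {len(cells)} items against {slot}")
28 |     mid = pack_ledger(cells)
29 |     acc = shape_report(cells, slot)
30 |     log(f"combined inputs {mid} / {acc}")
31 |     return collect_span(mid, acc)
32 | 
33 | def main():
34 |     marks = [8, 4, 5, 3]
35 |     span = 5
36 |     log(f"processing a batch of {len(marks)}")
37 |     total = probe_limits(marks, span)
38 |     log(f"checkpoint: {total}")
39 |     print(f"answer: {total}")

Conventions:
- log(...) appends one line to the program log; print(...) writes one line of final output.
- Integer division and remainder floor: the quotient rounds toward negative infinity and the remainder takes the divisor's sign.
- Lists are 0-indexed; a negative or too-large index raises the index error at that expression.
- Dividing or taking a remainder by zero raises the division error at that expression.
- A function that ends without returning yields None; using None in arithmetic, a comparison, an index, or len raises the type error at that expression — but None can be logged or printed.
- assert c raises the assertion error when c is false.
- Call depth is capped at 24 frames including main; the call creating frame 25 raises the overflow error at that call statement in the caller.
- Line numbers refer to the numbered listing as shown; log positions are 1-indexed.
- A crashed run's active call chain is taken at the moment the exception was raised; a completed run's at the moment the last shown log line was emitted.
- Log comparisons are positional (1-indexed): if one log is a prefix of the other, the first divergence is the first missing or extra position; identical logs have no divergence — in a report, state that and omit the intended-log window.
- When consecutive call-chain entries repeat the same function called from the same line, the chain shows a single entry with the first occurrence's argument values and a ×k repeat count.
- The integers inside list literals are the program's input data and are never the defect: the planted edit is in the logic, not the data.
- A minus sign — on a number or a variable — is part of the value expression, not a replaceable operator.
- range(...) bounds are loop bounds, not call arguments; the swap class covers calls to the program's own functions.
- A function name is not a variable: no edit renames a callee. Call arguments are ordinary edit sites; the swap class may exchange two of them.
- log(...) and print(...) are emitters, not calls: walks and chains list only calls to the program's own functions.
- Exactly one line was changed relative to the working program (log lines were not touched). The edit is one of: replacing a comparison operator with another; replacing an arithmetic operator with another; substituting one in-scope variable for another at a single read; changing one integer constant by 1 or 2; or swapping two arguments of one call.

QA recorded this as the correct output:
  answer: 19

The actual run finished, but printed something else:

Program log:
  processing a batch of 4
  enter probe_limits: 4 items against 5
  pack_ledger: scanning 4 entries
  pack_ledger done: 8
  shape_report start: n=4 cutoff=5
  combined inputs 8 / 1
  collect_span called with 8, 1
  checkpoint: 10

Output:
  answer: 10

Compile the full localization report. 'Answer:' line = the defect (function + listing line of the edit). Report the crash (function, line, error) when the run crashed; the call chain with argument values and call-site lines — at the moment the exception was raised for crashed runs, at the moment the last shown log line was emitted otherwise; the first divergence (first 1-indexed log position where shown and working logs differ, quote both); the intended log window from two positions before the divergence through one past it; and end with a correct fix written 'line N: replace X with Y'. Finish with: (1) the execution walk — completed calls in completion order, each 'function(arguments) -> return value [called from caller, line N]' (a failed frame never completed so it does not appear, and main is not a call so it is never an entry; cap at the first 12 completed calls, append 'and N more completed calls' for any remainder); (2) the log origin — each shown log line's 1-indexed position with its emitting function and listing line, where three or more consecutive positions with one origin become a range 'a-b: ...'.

Answer: the defect is in pack_ledger at line 4.
The tell: Everything matches until log position 4, which reads 'pack_ledger done: 8' in place of 'pack_ledger done: 20'.
Call chain: main.
First divergence: position 4 — shown 'pack_ledger done: 8', intended 'pack_ledger done: 20'.
Intended log window:
  2: enter probe_limits: 4 items against 5
  3: pack_ledger: scanning 4 entries
  4: pack_ledger done: 20
  5: shape_report start: n=4 cutoff=5
Execution walk:
  pack_ledger([8, 4, 5, 3]) -> 8  [called from probe_limits, line 28]
  shape_report([8, 4, 5, 3], 5) -> 1  [called from probe_limits, line 29]
  collect_span(8, 1) -> 10  [called from probe_limits, line 31]
  probe_limits([8, 4, 5, 3], 5) -> 10  [called from main, line 37]
Log origin:
  1: logged in main at line 36
  2: logged in probe_limits at line 27
  3: logged in pack_ledger at line 2
  4: logged in pack_ledger at line 6
  5: logged in shape_report at line 10
  6: logged in probe_limits at line 30
  7: logged in collect_span at line 18
  8: logged in main at line 38
A correct fix: line 4: replace `2` with `0`.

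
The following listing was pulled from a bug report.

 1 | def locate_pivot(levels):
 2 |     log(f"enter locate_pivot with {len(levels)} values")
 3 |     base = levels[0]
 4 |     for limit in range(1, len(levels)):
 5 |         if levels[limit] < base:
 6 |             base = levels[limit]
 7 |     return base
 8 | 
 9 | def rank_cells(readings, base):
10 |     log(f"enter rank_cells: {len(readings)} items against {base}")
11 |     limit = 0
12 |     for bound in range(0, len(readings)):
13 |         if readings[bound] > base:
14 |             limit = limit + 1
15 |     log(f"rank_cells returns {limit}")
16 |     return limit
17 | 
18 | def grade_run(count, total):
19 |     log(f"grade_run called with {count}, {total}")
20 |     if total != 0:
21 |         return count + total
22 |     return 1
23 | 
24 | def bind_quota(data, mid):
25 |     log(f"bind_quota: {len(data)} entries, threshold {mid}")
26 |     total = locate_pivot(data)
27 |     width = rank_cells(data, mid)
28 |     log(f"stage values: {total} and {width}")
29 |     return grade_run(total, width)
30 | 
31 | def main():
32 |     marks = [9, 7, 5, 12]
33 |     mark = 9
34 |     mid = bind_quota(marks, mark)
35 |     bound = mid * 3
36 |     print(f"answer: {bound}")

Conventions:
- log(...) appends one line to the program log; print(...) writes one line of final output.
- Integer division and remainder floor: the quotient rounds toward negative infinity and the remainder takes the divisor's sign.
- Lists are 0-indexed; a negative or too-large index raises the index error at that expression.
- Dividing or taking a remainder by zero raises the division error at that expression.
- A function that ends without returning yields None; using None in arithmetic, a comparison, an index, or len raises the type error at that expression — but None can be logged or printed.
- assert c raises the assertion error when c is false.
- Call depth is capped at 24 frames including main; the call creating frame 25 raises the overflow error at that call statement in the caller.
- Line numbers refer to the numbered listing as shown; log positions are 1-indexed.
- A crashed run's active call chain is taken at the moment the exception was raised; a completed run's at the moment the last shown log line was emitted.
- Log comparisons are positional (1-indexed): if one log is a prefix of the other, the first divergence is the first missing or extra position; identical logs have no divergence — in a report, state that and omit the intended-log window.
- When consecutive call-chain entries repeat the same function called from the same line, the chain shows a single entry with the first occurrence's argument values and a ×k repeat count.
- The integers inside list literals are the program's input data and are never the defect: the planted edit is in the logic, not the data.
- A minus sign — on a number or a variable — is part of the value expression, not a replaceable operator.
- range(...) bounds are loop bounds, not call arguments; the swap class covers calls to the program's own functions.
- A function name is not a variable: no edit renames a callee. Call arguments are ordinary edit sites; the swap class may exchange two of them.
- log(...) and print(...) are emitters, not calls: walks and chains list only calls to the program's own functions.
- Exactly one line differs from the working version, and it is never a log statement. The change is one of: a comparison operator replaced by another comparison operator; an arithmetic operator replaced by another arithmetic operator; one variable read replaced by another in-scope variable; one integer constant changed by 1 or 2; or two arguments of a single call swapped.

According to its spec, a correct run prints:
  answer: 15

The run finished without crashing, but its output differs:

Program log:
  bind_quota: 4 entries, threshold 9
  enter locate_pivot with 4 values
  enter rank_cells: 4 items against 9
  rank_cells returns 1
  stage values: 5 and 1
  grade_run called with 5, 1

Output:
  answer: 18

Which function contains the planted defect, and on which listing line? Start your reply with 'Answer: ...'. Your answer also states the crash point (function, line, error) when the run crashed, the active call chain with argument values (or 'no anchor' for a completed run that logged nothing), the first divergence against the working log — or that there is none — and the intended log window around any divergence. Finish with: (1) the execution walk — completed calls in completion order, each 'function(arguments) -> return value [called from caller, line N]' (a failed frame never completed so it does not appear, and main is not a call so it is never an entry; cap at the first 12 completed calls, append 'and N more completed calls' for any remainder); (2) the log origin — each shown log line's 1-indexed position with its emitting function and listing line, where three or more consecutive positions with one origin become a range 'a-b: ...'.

Answer: the defect is in grade_run at line 21.
Key observation: The two runs log identically and part ways only at the printed values.
Call chain: main -> bind_quota([9, 7, 5, 12], 9) (called at line 34) -> grade_run(5, 1) (called at line 29).
First divergence: none; the two logs match at every position.
Execution walk:
  locate_pivot([9, 7, 5, 12]) -> 5  [called from bind_quota, line 26]
  rank_cells([9, 7, 5, 12], 9) -> 1  [called from bind_quota, line 27]
  grade_run(5, 1) -> 6  [called from bind_quota, line 29]
  bind_quota([9, 7, 5, 12], 9) -> 6  [called from main, line 34]
Log line origins:
  1 — bind_quota, line 25
  2 — locate_pivot, line 2
  3 — rank_cells, line 10
  4 — rank_cells, line 15
  5 — bind_quota, line 28
  6 — grade_run, line 19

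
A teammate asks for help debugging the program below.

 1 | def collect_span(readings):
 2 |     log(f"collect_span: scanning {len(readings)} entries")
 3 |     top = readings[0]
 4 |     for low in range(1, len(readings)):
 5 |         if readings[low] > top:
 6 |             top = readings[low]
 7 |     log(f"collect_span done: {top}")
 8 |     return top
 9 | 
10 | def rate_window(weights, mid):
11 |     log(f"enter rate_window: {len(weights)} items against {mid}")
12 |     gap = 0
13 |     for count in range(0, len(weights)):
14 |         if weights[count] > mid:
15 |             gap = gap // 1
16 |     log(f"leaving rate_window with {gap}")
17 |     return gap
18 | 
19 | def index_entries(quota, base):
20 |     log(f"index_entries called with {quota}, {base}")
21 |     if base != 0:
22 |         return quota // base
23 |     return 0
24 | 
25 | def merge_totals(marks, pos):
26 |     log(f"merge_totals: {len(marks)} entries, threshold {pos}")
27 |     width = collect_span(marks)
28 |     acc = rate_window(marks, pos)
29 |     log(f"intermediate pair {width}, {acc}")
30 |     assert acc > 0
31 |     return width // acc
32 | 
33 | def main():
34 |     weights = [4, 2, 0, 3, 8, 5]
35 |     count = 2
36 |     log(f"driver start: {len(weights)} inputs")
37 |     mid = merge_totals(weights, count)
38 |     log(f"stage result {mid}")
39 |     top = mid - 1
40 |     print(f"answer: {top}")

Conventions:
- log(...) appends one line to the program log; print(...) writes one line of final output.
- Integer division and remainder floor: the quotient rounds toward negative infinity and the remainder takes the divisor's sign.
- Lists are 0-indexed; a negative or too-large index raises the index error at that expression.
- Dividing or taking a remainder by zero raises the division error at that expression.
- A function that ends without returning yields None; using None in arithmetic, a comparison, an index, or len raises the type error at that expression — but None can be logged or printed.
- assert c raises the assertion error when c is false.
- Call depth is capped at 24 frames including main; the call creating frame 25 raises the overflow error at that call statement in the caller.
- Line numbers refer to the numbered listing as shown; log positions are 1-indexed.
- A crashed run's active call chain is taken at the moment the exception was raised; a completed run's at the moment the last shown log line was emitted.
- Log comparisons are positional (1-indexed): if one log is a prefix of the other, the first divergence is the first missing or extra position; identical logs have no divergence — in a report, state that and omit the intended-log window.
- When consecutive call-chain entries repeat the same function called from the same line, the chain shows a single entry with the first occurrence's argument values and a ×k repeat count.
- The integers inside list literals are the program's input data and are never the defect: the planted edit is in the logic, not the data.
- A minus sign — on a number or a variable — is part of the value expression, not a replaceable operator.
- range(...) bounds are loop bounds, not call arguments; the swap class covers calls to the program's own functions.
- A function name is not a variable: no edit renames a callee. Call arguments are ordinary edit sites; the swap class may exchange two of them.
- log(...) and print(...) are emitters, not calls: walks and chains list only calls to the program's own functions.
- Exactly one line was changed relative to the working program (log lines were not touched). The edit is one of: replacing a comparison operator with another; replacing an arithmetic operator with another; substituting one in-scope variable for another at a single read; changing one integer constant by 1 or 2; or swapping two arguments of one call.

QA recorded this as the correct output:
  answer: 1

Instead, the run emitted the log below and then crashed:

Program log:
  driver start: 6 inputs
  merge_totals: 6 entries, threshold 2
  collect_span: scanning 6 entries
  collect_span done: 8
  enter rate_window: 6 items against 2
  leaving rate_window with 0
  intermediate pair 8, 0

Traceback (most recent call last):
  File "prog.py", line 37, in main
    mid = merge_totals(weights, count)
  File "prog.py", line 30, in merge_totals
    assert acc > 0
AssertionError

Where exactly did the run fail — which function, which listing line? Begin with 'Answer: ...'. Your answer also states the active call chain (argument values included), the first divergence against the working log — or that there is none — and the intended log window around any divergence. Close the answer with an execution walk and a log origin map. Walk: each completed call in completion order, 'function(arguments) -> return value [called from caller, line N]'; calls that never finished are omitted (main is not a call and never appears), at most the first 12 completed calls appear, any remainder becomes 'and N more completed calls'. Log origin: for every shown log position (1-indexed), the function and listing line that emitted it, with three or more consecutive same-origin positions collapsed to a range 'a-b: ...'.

Answer: the error was raised in merge_totals, line 30.
Core observation: The earliest visible damage is log position 6 — 'leaving rate_window with 0' rather than the intended 'leaving rate_window with 4'.
Call chain: main -> merge_totals([4, 2, 0, 3, 8, 5], 2) (called at line 37).
First divergence: position 6 — shown 'leaving rate_window with 0', intended 'leaving rate_window with 4'.
Intended log window:
  4: collect_span done: 8
  5: enter rate_window: 6 items against 2
  6: leaving rate_window with 4
  7: intermediate pair 8, 4
Execution walk:
  collect_span([4, 2, 0, 3, 8, 5]) -> 8  [called from merge_totals, line 27]
  rate_window([4, 2, 0, 3, 8, 5], 2) -> 0  [called from merge_totals, line 28]
Log origin:
  1: emitted by main (line 36)
  2: emitted by merge_totals (line 26)
  3: emitted by collect_span (line 2)
  4: emitted by collect_span (line 7)
  5: emitted by rate_window (line 11)
  6: emitted by rate_window (line 16)
  7: emitted by merge_totals (line 29)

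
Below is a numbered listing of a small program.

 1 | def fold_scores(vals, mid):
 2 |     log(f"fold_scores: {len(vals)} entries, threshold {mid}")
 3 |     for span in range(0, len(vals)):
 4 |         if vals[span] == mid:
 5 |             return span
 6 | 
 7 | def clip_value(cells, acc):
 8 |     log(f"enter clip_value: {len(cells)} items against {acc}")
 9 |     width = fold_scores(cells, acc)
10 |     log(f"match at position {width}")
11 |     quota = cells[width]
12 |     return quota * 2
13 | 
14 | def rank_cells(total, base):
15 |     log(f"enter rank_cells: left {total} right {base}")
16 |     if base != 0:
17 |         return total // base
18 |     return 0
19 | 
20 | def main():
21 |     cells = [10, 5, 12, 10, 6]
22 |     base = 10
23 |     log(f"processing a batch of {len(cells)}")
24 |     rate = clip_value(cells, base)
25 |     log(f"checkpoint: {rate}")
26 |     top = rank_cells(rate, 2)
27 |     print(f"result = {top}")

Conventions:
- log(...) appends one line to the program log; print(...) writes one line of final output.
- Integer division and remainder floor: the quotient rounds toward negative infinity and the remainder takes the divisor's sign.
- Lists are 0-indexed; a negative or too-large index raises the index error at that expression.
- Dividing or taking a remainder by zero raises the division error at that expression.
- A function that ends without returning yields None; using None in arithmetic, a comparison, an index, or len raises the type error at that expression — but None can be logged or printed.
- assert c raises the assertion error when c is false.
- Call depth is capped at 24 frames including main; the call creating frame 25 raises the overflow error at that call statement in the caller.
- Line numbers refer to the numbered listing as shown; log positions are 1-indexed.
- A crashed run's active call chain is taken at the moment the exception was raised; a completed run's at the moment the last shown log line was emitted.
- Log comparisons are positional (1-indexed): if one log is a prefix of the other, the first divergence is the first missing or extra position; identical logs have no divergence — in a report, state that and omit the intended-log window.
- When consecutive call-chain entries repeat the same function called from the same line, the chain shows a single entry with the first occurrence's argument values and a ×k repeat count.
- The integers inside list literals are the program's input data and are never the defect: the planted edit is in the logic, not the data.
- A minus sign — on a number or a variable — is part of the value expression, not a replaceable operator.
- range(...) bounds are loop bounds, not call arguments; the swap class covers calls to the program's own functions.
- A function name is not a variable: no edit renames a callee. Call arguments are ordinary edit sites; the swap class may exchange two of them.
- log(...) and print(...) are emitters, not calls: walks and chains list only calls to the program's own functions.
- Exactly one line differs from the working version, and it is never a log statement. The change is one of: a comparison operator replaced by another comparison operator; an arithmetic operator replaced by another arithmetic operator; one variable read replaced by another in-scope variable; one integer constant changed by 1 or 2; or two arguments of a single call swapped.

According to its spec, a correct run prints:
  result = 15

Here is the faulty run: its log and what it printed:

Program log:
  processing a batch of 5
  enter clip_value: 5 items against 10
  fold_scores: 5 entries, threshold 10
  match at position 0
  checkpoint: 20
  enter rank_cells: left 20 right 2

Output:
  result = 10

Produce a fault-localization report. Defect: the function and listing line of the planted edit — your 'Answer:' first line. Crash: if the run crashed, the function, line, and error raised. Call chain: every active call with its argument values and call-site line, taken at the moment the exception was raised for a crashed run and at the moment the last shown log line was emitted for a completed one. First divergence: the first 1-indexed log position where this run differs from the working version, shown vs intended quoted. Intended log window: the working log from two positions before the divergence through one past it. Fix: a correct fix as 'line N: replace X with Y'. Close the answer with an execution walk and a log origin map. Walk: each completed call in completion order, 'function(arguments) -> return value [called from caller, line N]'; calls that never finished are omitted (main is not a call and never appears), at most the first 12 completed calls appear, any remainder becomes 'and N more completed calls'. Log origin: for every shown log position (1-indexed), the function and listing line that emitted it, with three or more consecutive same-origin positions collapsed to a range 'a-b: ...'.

Answer: the defect is in clip_value at line 12.
Core observation: Log line 5 is where behavior first shows: 'checkpoint: 20' appears instead of 'checkpoint: 30'.
Call chain: main -> rank_cells(20, 2) (called at line 26).
First divergence: position 5; shown 'checkpoint: 20' vs intended 'checkpoint: 30'.
Intended log window:
  3: fold_scores: 5 entries, threshold 10
  4: match at position 0
  5: checkpoint: 30
  6: enter rank_cells: left 30 right 2
Execution walk:
  fold_scores([10, 5, 12, 10, 6], 10) -> 0  [called from clip_value, line 9]
  clip_value([10, 5, 12, 10, 6], 10) -> 20  [called from main, line 24]
  rank_cells(20, 2) -> 10  [called from main, line 26]
Log origins:
  1: emitted by main (line 23)
  2: emitted by clip_value (line 8)
  3: emitted by fold_scores (line 2)
  4: emitted by clip_value (line 10)
  5: emitted by main (line 25)
  6: emitted by rank_cells (line 15)
A correct fix: line 12: replace `2` with `3`.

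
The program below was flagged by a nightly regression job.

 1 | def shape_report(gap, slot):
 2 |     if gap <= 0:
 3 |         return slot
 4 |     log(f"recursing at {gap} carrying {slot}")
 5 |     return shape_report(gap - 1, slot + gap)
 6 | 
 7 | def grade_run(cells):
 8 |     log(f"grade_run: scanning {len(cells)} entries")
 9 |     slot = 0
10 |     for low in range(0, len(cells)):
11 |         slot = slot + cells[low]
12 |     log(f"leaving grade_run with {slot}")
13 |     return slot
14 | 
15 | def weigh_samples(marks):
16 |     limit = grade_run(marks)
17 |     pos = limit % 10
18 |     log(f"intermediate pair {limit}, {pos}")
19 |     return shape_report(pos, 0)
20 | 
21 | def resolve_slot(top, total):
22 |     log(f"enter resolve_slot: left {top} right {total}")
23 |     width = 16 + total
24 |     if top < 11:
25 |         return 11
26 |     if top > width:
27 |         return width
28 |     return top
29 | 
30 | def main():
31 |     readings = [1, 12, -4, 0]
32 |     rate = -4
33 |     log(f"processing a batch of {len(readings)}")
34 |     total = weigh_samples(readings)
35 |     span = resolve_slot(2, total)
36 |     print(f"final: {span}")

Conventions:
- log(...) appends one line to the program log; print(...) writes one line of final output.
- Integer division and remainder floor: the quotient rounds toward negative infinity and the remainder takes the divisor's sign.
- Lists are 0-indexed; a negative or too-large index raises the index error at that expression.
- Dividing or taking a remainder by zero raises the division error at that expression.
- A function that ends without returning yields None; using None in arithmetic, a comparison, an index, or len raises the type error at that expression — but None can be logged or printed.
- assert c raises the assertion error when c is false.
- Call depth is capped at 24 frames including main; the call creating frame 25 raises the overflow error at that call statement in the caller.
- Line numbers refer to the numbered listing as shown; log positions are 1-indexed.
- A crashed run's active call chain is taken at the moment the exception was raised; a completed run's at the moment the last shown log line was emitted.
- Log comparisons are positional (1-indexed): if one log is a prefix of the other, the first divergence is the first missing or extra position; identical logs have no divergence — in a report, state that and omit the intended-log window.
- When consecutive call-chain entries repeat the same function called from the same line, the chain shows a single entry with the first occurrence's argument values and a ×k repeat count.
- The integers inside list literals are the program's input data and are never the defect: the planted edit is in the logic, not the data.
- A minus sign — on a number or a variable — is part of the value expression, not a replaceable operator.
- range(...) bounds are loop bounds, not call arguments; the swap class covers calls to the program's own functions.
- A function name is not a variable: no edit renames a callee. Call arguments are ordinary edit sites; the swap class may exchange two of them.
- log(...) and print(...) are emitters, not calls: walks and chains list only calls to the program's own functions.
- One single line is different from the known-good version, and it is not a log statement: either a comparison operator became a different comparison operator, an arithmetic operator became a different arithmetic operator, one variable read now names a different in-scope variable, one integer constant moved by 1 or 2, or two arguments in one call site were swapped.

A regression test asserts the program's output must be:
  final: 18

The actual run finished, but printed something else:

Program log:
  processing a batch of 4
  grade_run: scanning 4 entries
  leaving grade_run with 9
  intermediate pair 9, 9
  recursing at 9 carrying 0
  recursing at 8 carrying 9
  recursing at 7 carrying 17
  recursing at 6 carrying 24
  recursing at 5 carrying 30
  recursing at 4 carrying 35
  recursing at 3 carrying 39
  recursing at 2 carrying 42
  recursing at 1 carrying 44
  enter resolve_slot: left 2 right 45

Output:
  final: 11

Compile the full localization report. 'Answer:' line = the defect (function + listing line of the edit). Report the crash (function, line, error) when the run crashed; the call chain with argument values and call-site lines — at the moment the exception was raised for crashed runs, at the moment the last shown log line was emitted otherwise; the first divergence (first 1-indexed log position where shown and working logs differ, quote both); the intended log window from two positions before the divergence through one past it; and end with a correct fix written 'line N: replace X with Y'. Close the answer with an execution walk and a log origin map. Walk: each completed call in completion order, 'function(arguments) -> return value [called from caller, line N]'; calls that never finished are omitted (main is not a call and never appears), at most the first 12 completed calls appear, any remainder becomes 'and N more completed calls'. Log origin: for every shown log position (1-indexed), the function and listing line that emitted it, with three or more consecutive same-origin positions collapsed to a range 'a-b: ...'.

Answer: the defect is in main at line 35.
The tell: Log line 14 is where behavior first shows: 'enter resolve_slot: left 2 right 45' appears instead of 'enter resolve_slot: left 45 right 2'.
Call chain: main -> resolve_slot(2, 45) (called at line 35).
First divergence: position 14; shown 'enter resolve_slot: left 2 right 45' vs intended 'enter resolve_slot: left 45 right 2'.
Intended log window:
  12: recursing at 2 carrying 42
  13: recursing at 1 carrying 44
  14: enter resolve_slot: left 45 right 2
Execution walk:
  grade_run([1, 12, -4, 0]) -> 9  [called from weigh_samples, line 16]
  shape_report(0, 45) -> 45  [called from shape_report, line 5]
  shape_report(1, 44) -> 45  [called from shape_report, line 5]
  shape_report(2, 42) -> 45  [called from shape_report, line 5]
  shape_report(3, 39) -> 45  [called from shape_report, line 5]
  shape_report(4, 35) -> 45  [called from shape_report, line 5]
  shape_report(5, 30) -> 45  [called from shape_report, line 5]
  shape_report(6, 24) -> 45  [called from shape_report, line 5]
  shape_report(7, 17) -> 45  [called from shape_report, line 5]
  shape_report(8, 9) -> 45  [called from shape_report, line 5]
  shape_report(9, 0) -> 45  [called from weigh_samples, line 19]
  weigh_samples([1, 12, -4, 0]) -> 45  [called from main, line 34]
  ... and 1 more completed call
Origin of each log line:
  1 — main, line 33
  2 — grade_run, line 8
  3 — grade_run, line 12
  4 — weigh_samples, line 18
  5-13 — shape_report, line 4
  14 — resolve_slot, line 22
A correct fix: line 35: replace `resolve_slot(2, total)` with `resolve_slot(total, 2)`.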